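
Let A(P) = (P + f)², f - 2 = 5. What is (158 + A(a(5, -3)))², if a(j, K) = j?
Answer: 91204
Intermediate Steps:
f = 7 (f = 2 + 5 = 7)
A(P) = (7 + P)² (A(P) = (P + 7)² = (7 + P)²)
(158 + A(a(5, -3)))² = (158 + (7 + 5)²)² = (158 + 12²)² = (158 + 144)² = 302² = 91204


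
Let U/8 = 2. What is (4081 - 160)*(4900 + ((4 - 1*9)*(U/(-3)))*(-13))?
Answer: 17853620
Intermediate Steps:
U = 16 (U = 8*2 = 16)
(4081 - 160)*(4900 + ((4 - 1*9)*(U/(-3)))*(-13)) = (4081 - 160)*(4900 + ((4 - 1*9)*(16/(-3)))*(-13)) = 3921*(4900 + ((4 - 9)*(16*(-⅓)))*(-13)) = 3921*(4900 - 5*(-16/3)*(-13)) = 3921*(4900 + (80/3)*(-13)) = 3921*(4900 - 1040/3) = 3921*(13660/3) = 17853620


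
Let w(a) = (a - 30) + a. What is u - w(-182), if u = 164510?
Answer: 164904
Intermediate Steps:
w(a) = -30 + 2*a (w(a) = (-30 + a) + a = -30 + 2*a)
u - w(-182) = 164510 - (-30 + 2*(-182)) = 164510 - (-30 - 364) = 164510 - 1*(-394) = 164510 + 394 = 164904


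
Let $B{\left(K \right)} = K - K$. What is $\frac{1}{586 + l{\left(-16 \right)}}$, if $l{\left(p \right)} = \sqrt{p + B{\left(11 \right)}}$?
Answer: $\frac{293}{171706} - \frac{i}{85853} \approx 0.0017064 - 1.1648 \cdot 10^{-5} i$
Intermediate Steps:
$B{\left(K \right)} = 0$
$l{\left(p \right)} = \sqrt{p}$ ($l{\left(p \right)} = \sqrt{p + 0} = \sqrt{p}$)
$\frac{1}{586 + l{\left(-16 \right)}} = \frac{1}{586 + \sqrt{-16}} = \frac{1}{586 + 4 i} = \frac{586 - 4 i}{343412}$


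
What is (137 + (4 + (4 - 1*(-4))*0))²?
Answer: 19881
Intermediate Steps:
(137 + (4 + (4 - 1*(-4))*0))² = (137 + (4 + (4 + 4)*0))² = (137 + (4 + 8*0))² = (137 + (4 + 0))² = (137 + 4)² = 141² = 19881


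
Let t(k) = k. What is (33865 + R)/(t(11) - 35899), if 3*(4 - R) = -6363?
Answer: -17995/17944 ≈ -1.0028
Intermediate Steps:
R = 2125 (R = 4 - 1/3*(-6363) = 4 + 2121 = 2125)
(33865 + R)/(t(11) - 35899) = (33865 + 2125)/(11 - 35899) = 35990/(-35888) = 35990*(-1/35888) = -17995/17944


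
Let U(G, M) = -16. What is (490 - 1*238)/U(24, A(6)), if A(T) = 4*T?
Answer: -63/4 ≈ -15.750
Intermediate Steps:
(490 - 1*238)/U(24, A(6)) = (490 - 1*238)/(-16) = (490 - 238)*(-1/16) = 252*(-1/16) = -63/4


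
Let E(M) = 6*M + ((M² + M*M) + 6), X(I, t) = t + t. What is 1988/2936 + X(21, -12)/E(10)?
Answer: 57293/97622 ≈ 0.58689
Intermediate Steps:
X(I, t) = 2*t
E(M) = 6 + 2*M² + 6*M (E(M) = 6*M + ((M² + M²) + 6) = 6*M + (2*M² + 6) = 6*M + (6 + 2*M²) = 6 + 2*M² + 6*M)
1988/2936 + X(21, -12)/E(10) = 1988/2936 + (2*(-12))/(6 + 2*10² + 6*10) = 1988*(1/2936) - 24/(6 + 2*100 + 60) = 497/734 - 24/(6 + 200 + 60) = 497/734 - 24/266 = 497/734 - 24*1/266 = 497/734 - 12/133 = 57293/97622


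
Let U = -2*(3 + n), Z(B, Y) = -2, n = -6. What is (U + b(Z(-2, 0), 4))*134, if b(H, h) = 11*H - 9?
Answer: -3350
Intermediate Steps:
U = 6 (U = -2*(3 - 6) = -2*(-3) = 6)
b(H, h) = -9 + 11*H
(U + b(Z(-2, 0), 4))*134 = (6 + (-9 + 11*(-2)))*134 = (6 + (-9 - 22))*134 = (6 - 31)*134 = -25*134 = -3350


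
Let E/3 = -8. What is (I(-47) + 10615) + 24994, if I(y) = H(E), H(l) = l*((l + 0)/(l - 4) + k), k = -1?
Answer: 249287/7 ≈ 35612.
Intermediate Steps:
E = -24 (E = 3*(-8) = -24)
H(l) = l*(-1 + l/(-4 + l)) (H(l) = l*((l + 0)/(l - 4) - 1) = l*(l/(-4 + l) - 1) = l*(-1 + l/(-4 + l)))
I(y) = 24/7 (I(y) = 4*(-24)/(-4 - 24) = 4*(-24)/(-28) = 4*(-24)*(-1/28) = 24/7)
(I(-47) + 10615) + 24994 = (24/7 + 10615) + 24994 = 74329/7 + 24994 = 249287/7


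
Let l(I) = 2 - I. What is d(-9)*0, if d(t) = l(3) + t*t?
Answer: 0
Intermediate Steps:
d(t) = -1 + t² (d(t) = (2 - 1*3) + t*t = (2 - 3) + t² = -1 + t²)
d(-9)*0 = (-1 + (-9)²)*0 = (-1 + 81)*0 = 80*0 = 0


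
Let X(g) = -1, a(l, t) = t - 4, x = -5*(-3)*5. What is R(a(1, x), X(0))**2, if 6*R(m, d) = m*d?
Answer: 5041/36 ≈ 140.03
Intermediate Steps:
x = 75 (x = 15*5 = 75)
a(l, t) = -4 + t
R(m, d) = d*m/6 (R(m, d) = (m*d)/6 = (d*m)/6 = d*m/6)
R(a(1, x), X(0))**2 = ((1/6)*(-1)*(-4 + 75))**2 = ((1/6)*(-1)*71)**2 = (-71/6)**2 = 5041/36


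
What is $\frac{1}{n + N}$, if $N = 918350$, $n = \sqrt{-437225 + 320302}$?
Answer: $\frac{918350}{843366839423} - \frac{i \sqrt{116923}}{843366839423} \approx 1.0889 \cdot 10^{-6} - 4.0545 \cdot 10^{-10} i$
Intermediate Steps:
$n = i \sqrt{116923}$ ($n = \sqrt{-116923} = i \sqrt{116923} \approx 341.94 i$)
$\frac{1}{n + N} = \frac{1}{i \sqrt{116923} + 918350} = \frac{1}{918350 + i \sqrt{116923}}$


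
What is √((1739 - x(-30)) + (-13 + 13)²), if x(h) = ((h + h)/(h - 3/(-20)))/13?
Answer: √11637342691/2587 ≈ 41.699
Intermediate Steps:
x(h) = 2*h/(13*(3/20 + h)) (x(h) = ((2*h)/(h - 3*(-1/20)))*(1/13) = ((2*h)/(h + 3/20))*(1/13) = ((2*h)/(3/20 + h))*(1/13) = (2*h/(3/20 + h))*(1/13) = 2*h/(13*(3/20 + h)))
√((1739 - x(-30)) + (-13 + 13)²) = √((1739 - 40*(-30)/(13*(3 + 20*(-30)))) + (-13 + 13)²) = √((1739 - 40*(-30)/(13*(3 - 600))) + 0²) = √((1739 - 40*(-30)/(13*(-597))) + 0) = √((1739 - 40*(-30)*(-1)/(13*597)) + 0) = √((1739 - 1*400/2587) + 0) = √((1739 - 400/2587) + 0) = √(4498393/2587 + 0) = √(4498393/2587) = √11637342691/2587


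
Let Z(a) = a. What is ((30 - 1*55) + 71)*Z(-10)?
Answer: -460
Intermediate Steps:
((30 - 1*55) + 71)*Z(-10) = ((30 - 1*55) + 71)*(-10) = ((30 - 55) + 71)*(-10) = (-25 + 71)*(-10) = 46*(-10) = -460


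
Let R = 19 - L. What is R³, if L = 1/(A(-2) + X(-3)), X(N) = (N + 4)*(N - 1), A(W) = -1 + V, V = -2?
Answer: 2406104/343 ≈ 7014.9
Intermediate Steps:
A(W) = -3 (A(W) = -1 - 2 = -3)
X(N) = (-1 + N)*(4 + N) (X(N) = (4 + N)*(-1 + N) = (-1 + N)*(4 + N))
L = -⅐ (L = 1/(-3 + (-4 + (-3)² + 3*(-3))) = 1/(-3 + (-4 + 9 - 9)) = 1/(-3 - 4) = 1/(-7) = -⅐ ≈ -0.14286)
R = 134/7 (R = 19 - 1*(-⅐) = 19 + ⅐ = 134/7 ≈ 19.143)
R³ = (134/7)³ = 2406104/343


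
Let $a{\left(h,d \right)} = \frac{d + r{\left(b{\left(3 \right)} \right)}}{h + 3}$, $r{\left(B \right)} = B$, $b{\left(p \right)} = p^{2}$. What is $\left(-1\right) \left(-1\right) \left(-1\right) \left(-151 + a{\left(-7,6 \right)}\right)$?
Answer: $\frac{619}{4} \approx 154.75$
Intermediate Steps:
$a{\left(h,d \right)} = \frac{9 + d}{3 + h}$ ($a{\left(h,d \right)} = \frac{d + 3^{2}}{h + 3} = \frac{d + 9}{3 + h} = \frac{9 + d}{3 + h}$)
$\left(-1\right) \left(-1\right) \left(-1\right) \left(-151 + a{\left(-7,6 \right)}\right) = \left(-1\right) \left(-1\right) \left(-1\right) \left(-151 + \frac{9 + 6}{3 - 7}\right) = 1 \left(-1\right) \left(-151 + \frac{1}{-4} \cdot 15\right) = - (-151 - \frac{15}{4}) = \left(-1\right) \left(- \frac{619}{4}\right) = \frac{619}{4}$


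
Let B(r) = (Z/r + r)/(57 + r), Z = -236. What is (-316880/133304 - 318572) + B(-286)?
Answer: -173833653974822/545663261 ≈ -3.1857e+5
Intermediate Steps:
B(r) = (r - 236/r)/(57 + r) (B(r) = (-236/r + r)/(57 + r) = (r - 236/r)/(57 + r))
(-316880/133304 - 318572) + B(-286) = (-316880/133304 - 318572) + (-236 + (-286)²)/((-286)*(57 - 286)) = (-316880*1/133304 - 318572) - 1/286*(-236 + 81796)/(-229) = (-39610/16663 - 318572) - 1/286*(-1/229)*81560 = -5308404846/16663 + 40780/32747 = -173833653974822/545663261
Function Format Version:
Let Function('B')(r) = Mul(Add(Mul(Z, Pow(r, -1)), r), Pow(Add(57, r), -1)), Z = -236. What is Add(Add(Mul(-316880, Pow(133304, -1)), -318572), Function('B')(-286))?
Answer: Rational(-173833653974822, 545663261) ≈ -3.1857e+5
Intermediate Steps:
Function('B')(r) = Mul(Pow(Add(57, r), -1), Add(r, Mul(-236, Pow(r, -1)))) (Function('B')(r) = Mul(Add(Mul(-236, Pow(r, -1)), r), Pow(Add(57, r), -1)) = Mul(Add(r, Mul(-236, Pow(r, -1))), Pow(Add(57, r), -1)) = Mul(Pow(Add(57, r), -1), Add(r, Mul(-236, Pow(r, -1)))))
Add(Add(Mul(-316880, Pow(133304, -1)), -318572), Function('B')(-286)) = Add(Add(Mul(-316880, Pow(133304, -1)), -318572), Mul(Pow(-286, -1), Pow(Add(57, -286), -1), Add(-236, Pow(-286, 2)))) = Add(Add(Mul(-316880, Rational(1, 133304)), -318572), Mul(Rational(-1, 286), Pow(-229, -1), Add(-236, 81796))) = Add(Add(Rational(-39610, 16663), -318572), Mul(Rational(-1, 286), Rational(-1, 229), 81560)) = Add(Rational(-5308404846, 16663), Rational(40780, 32747)) = Rational(-173833653974822, 545663261)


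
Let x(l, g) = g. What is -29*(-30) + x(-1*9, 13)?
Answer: 883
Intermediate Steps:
-29*(-30) + x(-1*9, 13) = -29*(-30) + 13 = 870 + 13 = 883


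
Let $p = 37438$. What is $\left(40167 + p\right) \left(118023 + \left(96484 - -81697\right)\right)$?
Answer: $22986911420$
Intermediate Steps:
$\left(40167 + p\right) \left(118023 + \left(96484 - -81697\right)\right) = \left(40167 + 37438\right) \left(118023 + \left(96484 - -81697\right)\right) = 77605 \left(118023 + \left(96484 + 81697\right)\right) = 77605 \left(118023 + 178181\right) = 77605 \cdot 296204 = 22986911420$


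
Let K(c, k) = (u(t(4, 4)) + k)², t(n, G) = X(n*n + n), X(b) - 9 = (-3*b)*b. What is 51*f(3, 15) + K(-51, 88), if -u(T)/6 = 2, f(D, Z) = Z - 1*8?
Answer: 6133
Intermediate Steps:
X(b) = 9 - 3*b² (X(b) = 9 + (-3*b)*b = 9 - 3*b²)
t(n, G) = 9 - 3*(n + n²)² (t(n, G) = 9 - 3*(n*n + n)² = 9 - 3*(n² + n)² = 9 - 3*(n + n²)²)
f(D, Z) = -8 + Z (f(D, Z) = Z - 8 = -8 + Z)
u(T) = -12 (u(T) = -6*2 = -12)
K(c, k) = (-12 + k)²
51*f(3, 15) + K(-51, 88) = 51*(-8 + 15) + (-12 + 88)² = 51*7 + 76² = 357 + 5776 = 6133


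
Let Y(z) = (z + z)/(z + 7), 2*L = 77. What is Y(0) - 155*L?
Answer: -11935/2 ≈ -5967.5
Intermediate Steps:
L = 77/2 (L = (1/2)*77 = 77/2 ≈ 38.500)
Y(z) = 2*z/(7 + z) (Y(z) = (2*z)/(7 + z) = 2*z/(7 + z))
Y(0) - 155*L = 2*0/(7 + 0) - 155*77/2 = 2*0/7 - 11935/2 = 2*0*(1/7) - 11935/2 = 0 - 11935/2 = -11935/2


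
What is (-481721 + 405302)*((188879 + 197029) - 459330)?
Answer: 5610835818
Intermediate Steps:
(-481721 + 405302)*((188879 + 197029) - 459330) = -76419*(385908 - 459330) = -76419*(-73422) = 5610835818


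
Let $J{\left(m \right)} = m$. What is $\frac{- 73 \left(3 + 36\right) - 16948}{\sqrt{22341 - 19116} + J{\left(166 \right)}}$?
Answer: $- \frac{3285970}{24331} + \frac{98975 \sqrt{129}}{24331} \approx -88.851$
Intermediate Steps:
$\frac{- 73 \left(3 + 36\right) - 16948}{\sqrt{22341 - 19116} + J{\left(166 \right)}} = \frac{- 73 \left(3 + 36\right) - 16948}{\sqrt{22341 - 19116} + 166} = \frac{\left(-73\right) 39 - 16948}{\sqrt{3225} + 166} = \frac{-2847 - 16948}{5 \sqrt{129} + 166} = - \frac{19795}{166 + 5 \sqrt{129}}$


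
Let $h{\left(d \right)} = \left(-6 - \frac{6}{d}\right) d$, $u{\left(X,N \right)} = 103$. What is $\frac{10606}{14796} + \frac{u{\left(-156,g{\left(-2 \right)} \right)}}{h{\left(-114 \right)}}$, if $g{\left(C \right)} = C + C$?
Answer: $\frac{363119}{417987} \approx 0.86873$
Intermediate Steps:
$g{\left(C \right)} = 2 C$
$h{\left(d \right)} = d \left(-6 - \frac{6}{d}\right)$
$\frac{10606}{14796} + \frac{u{\left(-156,g{\left(-2 \right)} \right)}}{h{\left(-114 \right)}} = \frac{10606}{14796} + \frac{103}{-6 - -684} = 10606 \cdot \frac{1}{14796} + \frac{103}{-6 + 684} = \frac{5303}{7398} + \frac{103}{678} = \frac{363119}{417987}$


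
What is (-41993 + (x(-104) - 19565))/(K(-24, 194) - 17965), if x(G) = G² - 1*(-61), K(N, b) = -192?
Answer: 50681/18157 ≈ 2.7913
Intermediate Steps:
x(G) = 61 + G² (x(G) = G² + 61 = 61 + G²)
(-41993 + (x(-104) - 19565))/(K(-24, 194) - 17965) = (-41993 + ((61 + (-104)²) - 19565))/(-192 - 17965) = (-41993 + ((61 + 10816) - 19565))/(-18157) = (-41993 + (10877 - 19565))*(-1/18157) = (-41993 - 8688)*(-1/18157) = -50681*(-1/18157) = 50681/18157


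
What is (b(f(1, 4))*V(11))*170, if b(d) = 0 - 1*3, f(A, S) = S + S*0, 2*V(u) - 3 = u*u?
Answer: -31620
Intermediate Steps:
V(u) = 3/2 + u²/2 (V(u) = 3/2 + (u*u)/2 = 3/2 + u²/2)
f(A, S) = S (f(A, S) = S + 0 = S)
b(d) = -3 (b(d) = 0 - 3 = -3)
(b(f(1, 4))*V(11))*170 = -3*(3/2 + (½)*11²)*170 = -3*(3/2 + (½)*121)*170 = -3*(3/2 + 121/2)*170 = -3*62*170 = -186*170 = -31620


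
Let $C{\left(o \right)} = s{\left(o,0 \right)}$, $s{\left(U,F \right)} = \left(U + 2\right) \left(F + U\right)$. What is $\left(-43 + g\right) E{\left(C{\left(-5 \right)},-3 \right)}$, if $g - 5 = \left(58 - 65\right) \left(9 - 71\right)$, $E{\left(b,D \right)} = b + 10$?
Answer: $9900$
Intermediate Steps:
$s{\left(U,F \right)} = \left(2 + U\right) \left(F + U\right)$
$C{\left(o \right)} = o^{2} + 2 o$ ($C{\left(o \right)} = o^{2} + 2 \cdot 0 + 2 o + 0 o = o^{2} + 0 + 2 o + 0 = o^{2} + 2 o$)
$E{\left(b,D \right)} = 10 + b$
$g = 439$ ($g = 5 + \left(58 - 65\right) \left(9 - 71\right) = 5 - -434 = 5 + 434 = 439$)
$\left(-43 + g\right) E{\left(C{\left(-5 \right)},-3 \right)} = \left(-43 + 439\right) \left(10 - 5 \left(2 - 5\right)\right) = 396 \left(10 - -15\right) = 396 \left(10 + 15\right) = 396 \cdot 25 = 9900$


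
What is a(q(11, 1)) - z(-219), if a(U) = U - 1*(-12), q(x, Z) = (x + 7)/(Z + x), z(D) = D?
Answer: 465/2 ≈ 232.50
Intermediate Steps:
q(x, Z) = (7 + x)/(Z + x)
a(U) = 12 + U (a(U) = U + 12 = 12 + U)
a(q(11, 1)) - z(-219) = (12 + (7 + 11)/(1 + 11)) - 1*(-219) = (12 + 18/12) + 219 = (12 + (1/12)*18) + 219 = (12 + 3/2) + 219 = 27/2 + 219 = 465/2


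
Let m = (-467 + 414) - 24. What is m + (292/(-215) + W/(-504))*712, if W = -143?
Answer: -11404612/13545 ≈ -841.98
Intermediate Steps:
m = -77 (m = -53 - 24 = -77)
m + (292/(-215) + W/(-504))*712 = -77 + (292/(-215) - 143/(-504))*712 = -77 + (292*(-1/215) - 143*(-1/504))*712 = -77 + (-292/215 + 143/504)*712 = -77 - 116423/108360*712 = -77 - 10361647/13545 = -11404612/13545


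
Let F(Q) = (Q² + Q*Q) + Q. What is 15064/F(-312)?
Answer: 269/3471 ≈ 0.077499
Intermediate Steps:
F(Q) = Q + 2*Q² (F(Q) = (Q² + Q²) + Q = 2*Q² + Q = Q + 2*Q²)
15064/F(-312) = 15064/((-312*(1 + 2*(-312)))) = 15064/((-312*(1 - 624))) = 15064/((-312*(-623))) = 15064/194376 = 15064*(1/194376) = 269/3471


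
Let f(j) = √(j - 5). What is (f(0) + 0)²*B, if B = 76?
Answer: -380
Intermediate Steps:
f(j) = √(-5 + j)
(f(0) + 0)²*B = (√(-5 + 0) + 0)²*76 = (√(-5) + 0)²*76 = (I*√5 + 0)²*76 = (I*√5)²*76 = -5*76 = -380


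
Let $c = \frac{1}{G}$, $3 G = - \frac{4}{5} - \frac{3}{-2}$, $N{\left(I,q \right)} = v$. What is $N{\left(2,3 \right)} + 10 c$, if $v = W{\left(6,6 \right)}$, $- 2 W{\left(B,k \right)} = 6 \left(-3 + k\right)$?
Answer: $\frac{237}{7} \approx 33.857$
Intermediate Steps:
$W{\left(B,k \right)} = 9 - 3 k$ ($W{\left(B,k \right)} = - \frac{6 \left(-3 + k\right)}{2} = - \frac{-18 + 6 k}{2} = 9 - 3 k$)
$v = -9$ ($v = 9 - 18 = -9$)
$N{\left(I,q \right)} = -9$
$G = \frac{7}{30}$ ($G = \frac{- \frac{4}{5} - \frac{3}{-2}}{3} = \frac{\left(-4\right) \frac{1}{5} - - \frac{3}{2}}{3} = \frac{- \frac{4}{5} + \frac{3}{2}}{3} = \frac{1}{3} \cdot \frac{7}{10} = \frac{7}{30} \approx 0.23333$)
$c = \frac{30}{7}$ ($c = \frac{1}{\frac{7}{30}} = \frac{30}{7} \approx 4.2857$)
$N{\left(2,3 \right)} + 10 c = -9 + 10 \cdot \frac{30}{7} = -9 + \frac{300}{7} = \frac{237}{7}$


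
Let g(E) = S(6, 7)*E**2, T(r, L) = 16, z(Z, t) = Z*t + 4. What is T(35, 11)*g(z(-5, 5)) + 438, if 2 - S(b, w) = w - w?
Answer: 14550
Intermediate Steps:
S(b, w) = 2 (S(b, w) = 2 - (w - w) = 2 - 1*0 = 2 + 0 = 2)
z(Z, t) = 4 + Z*t
g(E) = 2*E**2
T(35, 11)*g(z(-5, 5)) + 438 = 16*(2*(4 - 5*5)**2) + 438 = 16*(2*(4 - 25)**2) + 438 = 16*(2*(-21)**2) + 438 = 16*(2*441) + 438 = 16*882 + 438 = 14112 + 438 = 14550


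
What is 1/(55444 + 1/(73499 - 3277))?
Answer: 70222/3893388569 ≈ 1.8036e-5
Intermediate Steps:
1/(55444 + 1/(73499 - 3277)) = 1/(55444 + 1/70222) = 1/(3893388569/70222) = 70222/3893388569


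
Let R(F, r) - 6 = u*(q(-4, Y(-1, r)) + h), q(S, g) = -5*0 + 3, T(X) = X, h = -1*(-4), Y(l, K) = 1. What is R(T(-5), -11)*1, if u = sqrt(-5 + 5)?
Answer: 6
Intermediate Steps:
h = 4
u = 0 (u = sqrt(0) = 0)
q(S, g) = 3 (q(S, g) = 0 + 3 = 3)
R(F, r) = 6 (R(F, r) = 6 + 0*(3 + 4) = 6 + 0*7 = 6 + 0 = 6)
R(T(-5), -11)*1 = 6*1 = 6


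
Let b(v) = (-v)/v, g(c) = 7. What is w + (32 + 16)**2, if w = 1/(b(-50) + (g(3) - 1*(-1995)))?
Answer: 4610305/2001 ≈ 2304.0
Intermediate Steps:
b(v) = -1
w = 1/2001 (w = 1/(-1 + (7 - 1*(-1995))) = 1/(-1 + (7 + 1995)) = 1/(-1 + 2002) = 1/2001 ≈ 0.00049975)
w + (32 + 16)**2 = 1/2001 + (32 + 16)**2 = 1/2001 + 48**2 = 1/2001 + 2304 = 4610305/2001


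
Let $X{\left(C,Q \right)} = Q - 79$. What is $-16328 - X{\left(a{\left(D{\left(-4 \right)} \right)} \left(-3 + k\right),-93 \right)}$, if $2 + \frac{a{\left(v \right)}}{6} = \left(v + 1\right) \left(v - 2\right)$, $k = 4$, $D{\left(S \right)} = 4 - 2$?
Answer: $-16156$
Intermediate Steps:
$D{\left(S \right)} = 2$
$a{\left(v \right)} = -12 + 6 \left(1 + v\right) \left(-2 + v\right)$ ($a{\left(v \right)} = -12 + 6 \left(v + 1\right) \left(v - 2\right) = -12 + 6 \left(1 + v\right) \left(-2 + v\right)$)
$X{\left(C,Q \right)} = -79 + Q$ ($X{\left(C,Q \right)} = Q - 79 = -79 + Q$)
$-16328 - X{\left(a{\left(D{\left(-4 \right)} \right)} \left(-3 + k\right),-93 \right)} = -16328 - \left(-79 - 93\right) = -16328 - -172 = -16328 + 172 = -16156$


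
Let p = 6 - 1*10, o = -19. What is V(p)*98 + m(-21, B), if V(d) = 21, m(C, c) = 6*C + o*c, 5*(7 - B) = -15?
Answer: 1742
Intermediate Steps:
B = 10 (B = 7 - ⅕*(-15) = 7 + 3 = 10)
m(C, c) = -19*c + 6*C (m(C, c) = 6*C - 19*c = -19*c + 6*C)
p = -4 (p = 6 - 10 = -4)
V(p)*98 + m(-21, B) = 21*98 + (-19*10 + 6*(-21)) = 2058 + (-190 - 126) = 2058 - 316 = 1742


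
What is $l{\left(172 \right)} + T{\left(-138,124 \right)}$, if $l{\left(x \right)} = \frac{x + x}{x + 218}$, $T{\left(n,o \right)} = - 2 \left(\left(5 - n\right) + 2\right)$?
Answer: $- \frac{56378}{195} \approx -289.12$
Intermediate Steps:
$T{\left(n,o \right)} = -14 + 2 n$ ($T{\left(n,o \right)} = - 2 \left(7 - n\right) = -14 + 2 n$)
$l{\left(x \right)} = \frac{2 x}{218 + x}$
$l{\left(172 \right)} + T{\left(-138,124 \right)} = 2 \cdot 172 \frac{1}{218 + 172} + \left(-14 + 2 \left(-138\right)\right) = 2 \cdot 172 \cdot \frac{1}{390} - 290 = \frac{172}{195} - 290 = - \frac{56378}{195}$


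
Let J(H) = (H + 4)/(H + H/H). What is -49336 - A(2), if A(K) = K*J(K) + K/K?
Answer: -49341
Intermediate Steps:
J(H) = (4 + H)/(1 + H) (J(H) = (4 + H)/(H + 1) = (4 + H)/(1 + H))
A(K) = 1 + K*(4 + K)/(1 + K) (A(K) = K*((4 + K)/(1 + K)) + K/K = K*(4 + K)/(1 + K) + 1 = 1 + K*(4 + K)/(1 + K))
-49336 - A(2) = -49336 - (1 + 2 + 2*(4 + 2))/(1 + 2) = -49336 - (1 + 2 + 2*6)/3 = -49336 - (1 + 2 + 12)/3 = -49336 - 15/3 = -49336 - 1*5 = -49336 - 5 = -49341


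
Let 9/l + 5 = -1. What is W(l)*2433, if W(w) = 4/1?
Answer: 9732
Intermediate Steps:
l = -3/2 (l = 9/(-5 - 1) = 9/(-6) = 9*(-1/6) = -3/2 ≈ -1.5000)
W(w) = 4 (W(w) = 4*1 = 4)
W(l)*2433 = 4*2433 = 9732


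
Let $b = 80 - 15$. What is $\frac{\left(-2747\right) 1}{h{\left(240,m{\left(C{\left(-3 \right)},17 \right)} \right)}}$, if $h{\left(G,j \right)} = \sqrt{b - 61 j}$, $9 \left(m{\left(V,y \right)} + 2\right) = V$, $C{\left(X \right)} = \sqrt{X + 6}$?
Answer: $- \frac{8241}{\sqrt{1683 - 61 \sqrt{3}}} \approx -207.5$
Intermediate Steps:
$C{\left(X \right)} = \sqrt{6 + X}$
$b = 65$ ($b = 80 - 15 = 65$)
$m{\left(V,y \right)} = -2 + \frac{V}{9}$
$h{\left(G,j \right)} = \sqrt{65 - 61 j}$
$\frac{\left(-2747\right) 1}{h{\left(240,m{\left(C{\left(-3 \right)},17 \right)} \right)}} = \frac{\left(-2747\right) 1}{\sqrt{65 - 61 \left(-2 + \frac{\sqrt{6 - 3}}{9}\right)}} = - \frac{2747}{\sqrt{65 - 61 \left(-2 + \frac{\sqrt{3}}{9}\right)}} = - \frac{2747}{\sqrt{65 + \left(122 - \frac{61 \sqrt{3}}{9}\right)}} = - \frac{2747}{\sqrt{187 - \frac{61 \sqrt{3}}{9}}}$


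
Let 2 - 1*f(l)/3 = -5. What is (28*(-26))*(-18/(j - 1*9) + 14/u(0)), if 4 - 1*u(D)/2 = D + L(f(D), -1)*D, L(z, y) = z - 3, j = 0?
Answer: -2730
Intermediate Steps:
f(l) = 21 (f(l) = 6 - 3*(-5) = 6 + 15 = 21)
L(z, y) = -3 + z
u(D) = 8 - 38*D (u(D) = 8 - 2*(D + (-3 + 21)*D) = 8 - 2*(D + 18*D) = 8 - 38*D)
(28*(-26))*(-18/(j - 1*9) + 14/u(0)) = (28*(-26))*(-18/(0 - 1*9) + 14/(8 - 38*0)) = -728*(-18/(0 - 9) + 14/(8 + 0)) = -728*(-18/(-9) + 14/8) = -728*(-18*(-⅑) + 14*(⅛)) = -728*(2 + 7/4) = -728*15/4 = -2730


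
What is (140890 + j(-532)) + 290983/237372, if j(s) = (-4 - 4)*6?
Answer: 33432238207/237372 ≈ 1.4084e+5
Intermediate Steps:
j(s) = -48 (j(s) = -8*6 = -48)
(140890 + j(-532)) + 290983/237372 = (140890 - 48) + 290983/237372 = 140842 + 290983*(1/237372) = 140842 + 290983/237372 = 33432238207/237372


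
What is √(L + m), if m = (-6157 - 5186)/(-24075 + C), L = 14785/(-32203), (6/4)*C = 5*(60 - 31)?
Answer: 4*√4673137670186135/2316522805 ≈ 0.11804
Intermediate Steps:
C = 290/3 (C = 2*(5*(60 - 31))/3 = 2*(5*29)/3 = (⅔)*145 = 290/3 ≈ 96.667)
L = -14785/32203 (L = 14785*(-1/32203) = -14785/32203 ≈ -0.45912)
m = 34029/71935 (m = (-6157 - 5186)/(-24075 + 290/3) = -11343/(-71935/3) = -11343*(-3/71935) = 34029/71935 ≈ 0.47305)
√(L + m) = √(-14785/32203 + 34029/71935) = √(32276912/2316522805) = 4*√4673137670186135/2316522805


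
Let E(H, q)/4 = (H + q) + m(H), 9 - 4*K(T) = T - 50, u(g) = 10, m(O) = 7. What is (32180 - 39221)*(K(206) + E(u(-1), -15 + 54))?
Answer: -5273709/4 ≈ -1.3184e+6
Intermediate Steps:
K(T) = 59/4 - T/4 (K(T) = 9/4 - (T - 50)/4 = 9/4 - (-50 + T)/4 = 9/4 + (25/2 - T/4) = 59/4 - T/4)
E(H, q) = 28 + 4*H + 4*q (E(H, q) = 4*((H + q) + 7) = 4*(7 + H + q) = 28 + 4*H + 4*q)
(32180 - 39221)*(K(206) + E(u(-1), -15 + 54)) = (32180 - 39221)*((59/4 - 1/4*206) + (28 + 4*10 + 4*(-15 + 54))) = -7041*((59/4 - 103/2) + (28 + 40 + 4*39)) = -7041*(-147/4 + (28 + 40 + 156)) = -7041*(-147/4 + 224) = -7041*749/4 = -5273709/4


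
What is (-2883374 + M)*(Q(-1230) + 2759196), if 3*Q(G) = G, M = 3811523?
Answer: 2560564467114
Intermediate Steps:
Q(G) = G/3
(-2883374 + M)*(Q(-1230) + 2759196) = (-2883374 + 3811523)*((⅓)*(-1230) + 2759196) = 928149*(-410 + 2759196) = 928149*2758786 = 2560564467114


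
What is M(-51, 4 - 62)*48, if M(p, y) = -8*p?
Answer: 19584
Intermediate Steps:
M(-51, 4 - 62)*48 = -8*(-51)*48 = 408*48 = 19584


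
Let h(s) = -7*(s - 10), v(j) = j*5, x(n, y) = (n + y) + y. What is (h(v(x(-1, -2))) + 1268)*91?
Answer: 137683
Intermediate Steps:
x(n, y) = n + 2*y
v(j) = 5*j
h(s) = 70 - 7*s (h(s) = -7*(-10 + s) = 70 - 7*s)
(h(v(x(-1, -2))) + 1268)*91 = ((70 - 35*(-1 + 2*(-2))) + 1268)*91 = ((70 - 35*(-1 - 4)) + 1268)*91 = ((70 - 35*(-5)) + 1268)*91 = ((70 - 7*(-25)) + 1268)*91 = ((70 + 175) + 1268)*91 = (245 + 1268)*91 = 1513*91 = 137683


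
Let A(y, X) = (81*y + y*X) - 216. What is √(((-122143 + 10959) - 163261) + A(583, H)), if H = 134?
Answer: 2*I*√37329 ≈ 386.41*I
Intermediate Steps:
A(y, X) = -216 + 81*y + X*y (A(y, X) = (81*y + X*y) - 216 = -216 + 81*y + X*y)
√(((-122143 + 10959) - 163261) + A(583, H)) = √(((-122143 + 10959) - 163261) + (-216 + 81*583 + 134*583)) = √((-111184 - 163261) + (-216 + 47223 + 78122)) = √(-274445 + 125129) = √(-149316) = 2*I*√37329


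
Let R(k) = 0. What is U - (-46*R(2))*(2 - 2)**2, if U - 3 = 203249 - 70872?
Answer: 132380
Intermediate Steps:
U = 132380 (U = 3 + (203249 - 70872) = 3 + 132377 = 132380)
U - (-46*R(2))*(2 - 2)**2 = 132380 - (-46*0)*(2 - 2)**2 = 132380 - 0*0**2 = 132380 - 0*0 = 132380 - 1*0 = 132380 + 0 = 132380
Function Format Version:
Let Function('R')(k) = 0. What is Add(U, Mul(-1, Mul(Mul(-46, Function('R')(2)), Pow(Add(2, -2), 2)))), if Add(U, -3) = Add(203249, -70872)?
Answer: 132380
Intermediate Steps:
U = 132380 (U = Add(3, Add(203249, -70872)) = Add(3, 132377) = 132380)
Add(U, Mul(-1, Mul(Mul(-46, Function('R')(2)), Pow(Add(2, -2), 2)))) = Add(132380, Mul(-1, Mul(Mul(-46, 0), Pow(Add(2, -2), 2)))) = Add(132380, Mul(-1, Mul(0, Pow(0, 2)))) = Add(132380, Mul(-1, Mul(0, 0))) = Add(132380, Mul(-1, 0)) = Add(132380, 0) = 132380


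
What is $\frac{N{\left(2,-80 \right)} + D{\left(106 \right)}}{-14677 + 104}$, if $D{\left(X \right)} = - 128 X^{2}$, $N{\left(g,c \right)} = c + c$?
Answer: $\frac{1438368}{14573} \approx 98.701$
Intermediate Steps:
$N{\left(g,c \right)} = 2 c$
$\frac{N{\left(2,-80 \right)} + D{\left(106 \right)}}{-14677 + 104} = \frac{2 \left(-80\right) - 128 \cdot 106^{2}}{-14677 + 104} = \frac{-160 - 1438208}{-14573} = \left(-160 - 1438208\right) \left(- \frac{1}{14573}\right) = \left(-1438368\right) \left(- \frac{1}{14573}\right) = \frac{1438368}{14573}$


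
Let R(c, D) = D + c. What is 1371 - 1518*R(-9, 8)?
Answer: 2889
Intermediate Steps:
1371 - 1518*R(-9, 8) = 1371 - 1518*(8 - 9) = 1371 - 1518*(-1) = 1371 + 1518 = 2889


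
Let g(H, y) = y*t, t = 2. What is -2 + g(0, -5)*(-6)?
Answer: 58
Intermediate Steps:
g(H, y) = 2*y (g(H, y) = y*2 = 2*y)
-2 + g(0, -5)*(-6) = -2 + (2*(-5))*(-6) = -2 - 10*(-6) = -2 + 60 = 58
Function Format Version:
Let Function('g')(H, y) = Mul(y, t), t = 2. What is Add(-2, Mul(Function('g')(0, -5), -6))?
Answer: 58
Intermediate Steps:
Function('g')(H, y) = Mul(2, y) (Function('g')(H, y) = Mul(y, 2) = Mul(2, y))
Add(-2, Mul(Function('g')(0, -5), -6)) = Add(-2, Mul(Mul(2, -5), -6)) = Add(-2, Mul(-10, -6)) = Add(-2, 60) = 58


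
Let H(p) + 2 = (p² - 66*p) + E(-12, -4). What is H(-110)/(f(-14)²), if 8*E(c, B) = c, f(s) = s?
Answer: 38713/392 ≈ 98.758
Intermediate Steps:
E(c, B) = c/8
H(p) = -7/2 + p² - 66*p (H(p) = -2 + ((p² - 66*p) + (⅛)*(-12)) = -2 + ((p² - 66*p) - 3/2) = -2 + (-3/2 + p² - 66*p) = -7/2 + p² - 66*p)
H(-110)/(f(-14)²) = (-7/2 + (-110)² - 66*(-110))/((-14)²) = (-7/2 + 12100 + 7260)/196 = (38713/2)*(1/196) = 38713/392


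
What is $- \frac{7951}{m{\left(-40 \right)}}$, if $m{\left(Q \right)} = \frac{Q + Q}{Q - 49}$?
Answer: $- \frac{707639}{80} \approx -8845.5$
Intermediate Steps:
$m{\left(Q \right)} = \frac{2 Q}{-49 + Q}$
$- \frac{7951}{m{\left(-40 \right)}} = - \frac{7951}{2 \left(-40\right) \frac{1}{-49 - 40}} = - \frac{7951}{2 \left(-40\right) \frac{1}{-89}} = - \frac{7951}{2 \left(-40\right) \left(- \frac{1}{89}\right)} = - \frac{7951}{\frac{80}{89}} = \left(-7951\right) \frac{89}{80} = - \frac{707639}{80}$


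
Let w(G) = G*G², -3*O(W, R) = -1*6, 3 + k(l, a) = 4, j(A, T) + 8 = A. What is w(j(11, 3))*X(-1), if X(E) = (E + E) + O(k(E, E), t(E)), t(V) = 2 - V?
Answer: 0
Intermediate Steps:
j(A, T) = -8 + A
k(l, a) = 1 (k(l, a) = -3 + 4 = 1)
O(W, R) = 2 (O(W, R) = -(-1)*6/3 = -⅓*(-6) = 2)
X(E) = 2 + 2*E (X(E) = (E + E) + 2 = 2*E + 2 = 2 + 2*E)
w(G) = G³
w(j(11, 3))*X(-1) = (-8 + 11)³*(2 + 2*(-1)) = 3³*(2 - 2) = 27*0 = 0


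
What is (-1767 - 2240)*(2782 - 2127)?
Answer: -2624585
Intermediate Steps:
(-1767 - 2240)*(2782 - 2127) = -4007*655 = -2624585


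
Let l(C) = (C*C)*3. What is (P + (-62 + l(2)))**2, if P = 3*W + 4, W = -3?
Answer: 3025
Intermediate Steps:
l(C) = 3*C**2 (l(C) = C**2*3 = 3*C**2)
P = -5 (P = 3*(-3) + 4 = -9 + 4 = -5)
(P + (-62 + l(2)))**2 = (-5 + (-62 + 3*2**2))**2 = (-5 + (-62 + 3*4))**2 = (-5 + (-62 + 12))**2 = (-5 - 50)**2 = (-55)**2 = 3025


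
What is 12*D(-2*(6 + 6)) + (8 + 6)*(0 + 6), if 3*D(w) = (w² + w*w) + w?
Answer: 4596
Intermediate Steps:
D(w) = w/3 + 2*w²/3 (D(w) = ((w² + w*w) + w)/3 = ((w² + w²) + w)/3 = (2*w² + w)/3 = (w + 2*w²)/3 = w/3 + 2*w²/3)
12*D(-2*(6 + 6)) + (8 + 6)*(0 + 6) = 12*((-2*(6 + 6))*(1 + 2*(-2*(6 + 6)))/3) + (8 + 6)*(0 + 6) = 12*((-2*12)*(1 + 2*(-2*12))/3) + 14*6 = 12*((⅓)*(-24)*(1 + 2*(-24))) + 84 = 12*((⅓)*(-24)*(1 - 48)) + 84 = 12*((⅓)*(-24)*(-47)) + 84 = 12*376 + 84 = 4512 + 84 = 4596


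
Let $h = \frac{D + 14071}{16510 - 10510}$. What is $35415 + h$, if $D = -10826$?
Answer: $\frac{42498649}{1200} \approx 35416.0$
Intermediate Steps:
$h = \frac{649}{1200}$ ($h = \frac{-10826 + 14071}{16510 - 10510} = \frac{3245}{6000} = 3245 \cdot \frac{1}{6000} = \frac{649}{1200} \approx 0.54083$)
$35415 + h = 35415 + \frac{649}{1200} = \frac{42498649}{1200}$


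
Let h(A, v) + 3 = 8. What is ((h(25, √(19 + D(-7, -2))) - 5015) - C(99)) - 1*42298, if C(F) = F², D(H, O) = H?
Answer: -57109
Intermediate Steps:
h(A, v) = 5 (h(A, v) = -3 + 8 = 5)
((h(25, √(19 + D(-7, -2))) - 5015) - C(99)) - 1*42298 = ((5 - 5015) - 1*99²) - 1*42298 = (-5010 - 1*9801) - 42298 = (-5010 - 9801) - 42298 = -14811 - 42298 = -57109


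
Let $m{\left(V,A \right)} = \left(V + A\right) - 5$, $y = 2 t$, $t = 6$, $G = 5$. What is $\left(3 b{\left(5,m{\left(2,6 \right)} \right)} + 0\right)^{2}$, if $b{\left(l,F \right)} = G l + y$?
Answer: $12321$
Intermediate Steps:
$y = 12$ ($y = 2 \cdot 6 = 12$)
$m{\left(V,A \right)} = -5 + A + V$ ($m{\left(V,A \right)} = \left(A + V\right) - 5 = -5 + A + V$)
$b{\left(l,F \right)} = 12 + 5 l$ ($b{\left(l,F \right)} = 5 l + 12 = 12 + 5 l$)
$\left(3 b{\left(5,m{\left(2,6 \right)} \right)} + 0\right)^{2} = \left(3 \left(12 + 5 \cdot 5\right) + 0\right)^{2} = \left(3 \left(12 + 25\right) + 0\right)^{2} = \left(3 \cdot 37 + 0\right)^{2} = \left(111 + 0\right)^{2} = 111^{2} = 12321$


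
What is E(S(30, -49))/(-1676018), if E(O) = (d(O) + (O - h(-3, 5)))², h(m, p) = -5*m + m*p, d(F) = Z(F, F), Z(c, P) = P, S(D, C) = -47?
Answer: -4418/838009 ≈ -0.0052720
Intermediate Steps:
d(F) = F
E(O) = 4*O² (E(O) = (O + (O - (-3)*(-5 + 5)))² = (O + (O - (-3)*0))² = (O + (O - 1*0))² = (O + (O + 0))² = (O + O)² = (2*O)² = 4*O²)
E(S(30, -49))/(-1676018) = (4*(-47)²)/(-1676018) = (4*2209)*(-1/1676018) = 8836*(-1/1676018) = -4418/838009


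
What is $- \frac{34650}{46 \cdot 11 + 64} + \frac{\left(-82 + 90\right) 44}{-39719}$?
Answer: $- \frac{45882133}{754661} \approx -60.798$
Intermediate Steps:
$- \frac{34650}{46 \cdot 11 + 64} + \frac{\left(-82 + 90\right) 44}{-39719} = - \frac{34650}{506 + 64} + 8 \cdot 44 \left(- \frac{1}{39719}\right) = - \frac{34650}{570} + 352 \left(- \frac{1}{39719}\right) = \left(-34650\right) \frac{1}{570} - \frac{352}{39719} = - \frac{1155}{19} - \frac{352}{39719} = - \frac{45882133}{754661}$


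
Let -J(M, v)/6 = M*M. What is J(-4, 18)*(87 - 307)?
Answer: 21120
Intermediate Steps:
J(M, v) = -6*M**2 (J(M, v) = -6*M*M = -6*M**2)
J(-4, 18)*(87 - 307) = (-6*(-4)**2)*(87 - 307) = -6*16*(-220) = -96*(-220) = 21120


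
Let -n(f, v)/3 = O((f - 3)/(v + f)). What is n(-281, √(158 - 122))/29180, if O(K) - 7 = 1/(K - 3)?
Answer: -2634/3946595 ≈ -0.00066741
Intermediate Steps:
O(K) = 7 + 1/(-3 + K) (O(K) = 7 + 1/(K - 3) = 7 + 1/(-3 + K))
n(f, v) = -3*(-20 + 7*(-3 + f)/(f + v))/(-3 + (-3 + f)/(f + v)) (n(f, v) = -3*(-20 + 7*((f - 3)/(v + f)))/(-3 + (f - 3)/(v + f)) = -3*(-20 + 7*((-3 + f)/(f + v)))/(-3 + (-3 + f)/(f + v)) = -3*(-20 + 7*(-3 + f)/(f + v))/(-3 + (-3 + f)/(f + v)))
n(-281, √(158 - 122))/29180 = (3*(21 + 13*(-281) + 20*√(158 - 122))/(-3 - 3*√(158 - 122) - 2*(-281)))/29180 = (3*(21 - 3653 + 20*√36)/(-3 - 3*√36 + 562))*(1/29180) = (3*(21 - 3653 + 20*6)/(-3 - 3*6 + 562))*(1/29180) = (3*(21 - 3653 + 120)/(-3 - 18 + 562))*(1/29180) = (3*(-3512)/541)*(1/29180) = (3*(1/541)*(-3512))*(1/29180) = -10536/541*1/29180 = -2634/3946595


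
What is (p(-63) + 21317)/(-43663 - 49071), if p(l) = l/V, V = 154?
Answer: -468965/2040148 ≈ -0.22987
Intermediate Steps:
p(l) = l/154
(p(-63) + 21317)/(-43663 - 49071) = ((1/154)*(-63) + 21317)/(-43663 - 49071) = (-9/22 + 21317)/(-92734) = (468965/22)*(-1/92734) = -468965/2040148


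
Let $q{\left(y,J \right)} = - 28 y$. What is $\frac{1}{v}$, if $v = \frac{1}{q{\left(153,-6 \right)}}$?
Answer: $-4284$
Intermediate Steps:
$v = - \frac{1}{4284}$ ($v = \frac{1}{\left(-28\right) 153} = \frac{1}{-4284} = - \frac{1}{4284} \approx -0.00023343$)
$\frac{1}{v} = \frac{1}{- \frac{1}{4284}} = -4284$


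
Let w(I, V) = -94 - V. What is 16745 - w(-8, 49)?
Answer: 16888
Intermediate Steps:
16745 - w(-8, 49) = 16745 - (-94 - 1*49) = 16745 - (-94 - 49) = 16745 - 1*(-143) = 16745 + 143 = 16888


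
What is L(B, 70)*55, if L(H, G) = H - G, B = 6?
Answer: -3520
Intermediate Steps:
L(B, 70)*55 = (6 - 1*70)*55 = (6 - 70)*55 = -64*55 = -3520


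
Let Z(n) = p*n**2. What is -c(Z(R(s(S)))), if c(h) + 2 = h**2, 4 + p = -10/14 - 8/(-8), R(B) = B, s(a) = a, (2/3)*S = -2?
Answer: -54658/49 ≈ -1115.5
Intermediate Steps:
S = -3 (S = (3/2)*(-2) = -3)
p = -26/7 (p = -4 + (-10/14 - 8/(-8)) = -4 + (-10*1/14 - 8*(-1/8)) = -4 + (-5/7 + 1) = -4 + 2/7 = -26/7 ≈ -3.7143)
Z(n) = -26*n**2/7
c(h) = -2 + h**2
-c(Z(R(s(S)))) = -(-2 + (-26/7*(-3)**2)**2) = -(-2 + (-26/7*9)**2) = -(-2 + (-234/7)**2) = -(-2 + 54756/49) = -1*54658/49 = -54658/49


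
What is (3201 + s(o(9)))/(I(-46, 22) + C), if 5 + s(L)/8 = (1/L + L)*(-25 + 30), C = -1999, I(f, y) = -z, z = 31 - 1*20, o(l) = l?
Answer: -31729/18090 ≈ -1.7540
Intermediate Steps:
z = 11 (z = 31 - 20 = 11)
I(f, y) = -11 (I(f, y) = -1*11 = -11)
s(L) = -40 + 40*L + 40/L (s(L) = -40 + 8*((1/L + L)*(-25 + 30)) = -40 + 8*((L + 1/L)*5) = -40 + 8*(5*L + 5/L) = -40 + (40*L + 40/L) = -40 + 40*L + 40/L)
(3201 + s(o(9)))/(I(-46, 22) + C) = (3201 + (-40 + 40*9 + 40/9))/(-11 - 1999) = (3201 + (-40 + 360 + 40*(1/9)))/(-2010) = (3201 + (-40 + 360 + 40/9))*(-1/2010) = (3201 + 2920/9)*(-1/2010) = (31729/9)*(-1/2010) = -31729/18090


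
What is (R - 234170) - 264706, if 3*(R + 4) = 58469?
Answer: -1438171/3 ≈ -4.7939e+5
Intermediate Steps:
R = 58457/3 (R = -4 + (1/3)*58469 = -4 + 58469/3 = 58457/3 ≈ 19486.)
(R - 234170) - 264706 = (58457/3 - 234170) - 264706 = -644053/3 - 264706 = -1438171/3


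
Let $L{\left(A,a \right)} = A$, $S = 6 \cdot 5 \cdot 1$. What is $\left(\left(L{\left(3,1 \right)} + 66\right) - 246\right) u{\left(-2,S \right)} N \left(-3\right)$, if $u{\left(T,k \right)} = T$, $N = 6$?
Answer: $-6372$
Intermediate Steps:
$S = 30$ ($S = 30 \cdot 1 = 30$)
$\left(\left(L{\left(3,1 \right)} + 66\right) - 246\right) u{\left(-2,S \right)} N \left(-3\right) = \left(\left(3 + 66\right) - 246\right) \left(-2\right) 6 \left(-3\right) = \left(69 - 246\right) \left(\left(-12\right) \left(-3\right)\right) = \left(-177\right) 36 = -6372$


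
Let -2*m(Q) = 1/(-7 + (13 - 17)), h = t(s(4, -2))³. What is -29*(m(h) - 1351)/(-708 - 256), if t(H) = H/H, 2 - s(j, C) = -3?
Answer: -861909/21208 ≈ -40.641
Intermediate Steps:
s(j, C) = 5 (s(j, C) = 2 - 1*(-3) = 2 + 3 = 5)
t(H) = 1
h = 1 (h = 1³ = 1)
m(Q) = 1/22 (m(Q) = -1/(2*(-7 + (13 - 17))) = -1/(2*(-7 - 4)) = -½/(-11) = -½*(-1/11) = 1/22)
-29*(m(h) - 1351)/(-708 - 256) = -29*(1/22 - 1351)/(-708 - 256) = -(-861909)/(22*(-964)) = -(-861909)*(-1)/(22*964) = -29*29721/21208 = -861909/21208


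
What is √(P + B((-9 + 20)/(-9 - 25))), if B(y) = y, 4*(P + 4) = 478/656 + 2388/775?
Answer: I*√2518100825218/864280 ≈ 1.836*I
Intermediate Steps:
P = -3098711/1016800 (P = -4 + (478/656 + 2388/775)/4 = -4 + (478*(1/656) + 2388*(1/775))/4 = -4 + (239/328 + 2388/775)/4 = -4 + (¼)*(968489/254200) = -4 + 968489/1016800 = -3098711/1016800 ≈ -3.0475)
√(P + B((-9 + 20)/(-9 - 25))) = √(-3098711/1016800 + (-9 + 20)/(-9 - 25)) = √(-3098711/1016800 + 11/(-34)) = √(-3098711/1016800 + 11*(-1/34)) = √(-3098711/1016800 - 11/34) = √(-58270487/17285600) = I*√2518100825218/864280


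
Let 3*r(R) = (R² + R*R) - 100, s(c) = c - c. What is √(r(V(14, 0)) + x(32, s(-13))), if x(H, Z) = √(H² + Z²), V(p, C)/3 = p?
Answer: 2*√2643/3 ≈ 34.273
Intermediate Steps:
V(p, C) = 3*p
s(c) = 0
r(R) = -100/3 + 2*R²/3 (r(R) = ((R² + R*R) - 100)/3 = ((R² + R²) - 100)/3 = (2*R² - 100)/3 = (-100 + 2*R²)/3 = -100/3 + 2*R²/3)
√(r(V(14, 0)) + x(32, s(-13))) = √((-100/3 + 2*(3*14)²/3) + √(32² + 0²)) = √((-100/3 + (⅔)*42²) + √(1024 + 0)) = √((-100/3 + (⅔)*1764) + √1024) = √((-100/3 + 1176) + 32) = √(3428/3 + 32) = √(3524/3) = 2*√2643/3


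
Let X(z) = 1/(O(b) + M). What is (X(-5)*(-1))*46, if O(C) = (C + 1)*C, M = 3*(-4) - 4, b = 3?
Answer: 23/2 ≈ 11.500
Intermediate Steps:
M = -16 (M = -12 - 4 = -16)
O(C) = C*(1 + C) (O(C) = (1 + C)*C = C*(1 + C))
X(z) = -¼ (X(z) = 1/(3*(1 + 3) - 16) = 1/(3*4 - 16) = 1/(12 - 16) = 1/(-4) = -¼)
(X(-5)*(-1))*46 = -¼*(-1)*46 = (¼)*46 = 23/2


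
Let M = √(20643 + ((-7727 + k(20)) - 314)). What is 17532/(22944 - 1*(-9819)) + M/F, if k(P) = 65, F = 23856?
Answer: 5844/10921 + √12667/23856 ≈ 0.53983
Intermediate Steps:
M = √12667 (M = √(20643 + ((-7727 + 65) - 314)) = √(20643 + (-7662 - 314)) = √(20643 - 7976) = √12667 ≈ 112.55)
17532/(22944 - 1*(-9819)) + M/F = 17532/(22944 - 1*(-9819)) + √12667/23856 = 17532/(22944 + 9819) + √12667*(1/23856) = 17532/32763 + √12667/23856 = 17532*(1/32763) + √12667/23856 = 5844/10921 + √12667/23856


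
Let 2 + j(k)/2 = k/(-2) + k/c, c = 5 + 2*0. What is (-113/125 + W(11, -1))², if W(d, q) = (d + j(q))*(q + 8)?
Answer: 42732369/15625 ≈ 2734.9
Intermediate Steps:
c = 5 (c = 5 + 0 = 5)
j(k) = -4 - 3*k/5 (j(k) = -4 + 2*(k/(-2) + k/5) = -4 + 2*(k*(-½) + k*(⅕)) = -4 + 2*(-k/2 + k/5) = -4 + 2*(-3*k/10) = -4 - 3*k/5)
W(d, q) = (8 + q)*(-4 + d - 3*q/5) (W(d, q) = (d + (-4 - 3*q/5))*(q + 8) = (-4 + d - 3*q/5)*(8 + q) = (8 + q)*(-4 + d - 3*q/5))
(-113/125 + W(11, -1))² = (-113/125 + (-32 + 8*11 - 44/5*(-1) - ⅗*(-1)² + 11*(-1)))² = (-113*1/125 + (-32 + 88 + 44/5 - ⅗*1 - 11))² = (-113/125 + (-32 + 88 + 44/5 - ⅗ - 11))² = (-113/125 + 266/5)² = (6537/125)² = 42732369/15625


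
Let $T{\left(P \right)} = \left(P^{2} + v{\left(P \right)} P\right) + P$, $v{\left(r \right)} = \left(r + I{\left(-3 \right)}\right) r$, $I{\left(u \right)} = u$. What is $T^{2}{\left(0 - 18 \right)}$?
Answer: $42224004$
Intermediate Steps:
$v{\left(r \right)} = r \left(-3 + r\right)$ ($v{\left(r \right)} = \left(r - 3\right) r = \left(-3 + r\right) r = r \left(-3 + r\right)$)
$T{\left(P \right)} = P + P^{2} + P^{2} \left(-3 + P\right)$ ($T{\left(P \right)} = \left(P^{2} + P \left(-3 + P\right) P\right) + P = \left(P^{2} + P^{2} \left(-3 + P\right)\right) + P = P + P^{2} + P^{2} \left(-3 + P\right)$)
$T^{2}{\left(0 - 18 \right)} = \left(\left(0 - 18\right) \left(1 + \left(0 - 18\right) + \left(0 - 18\right) \left(-3 + \left(0 - 18\right)\right)\right)\right)^{2} = \left(- 18 \left(1 - 18 - 18 \left(-3 - 18\right)\right)\right)^{2} = \left(- 18 \left(1 - 18 - -378\right)\right)^{2} = \left(- 18 \left(1 - 18 + 378\right)\right)^{2} = \left(\left(-18\right) 361\right)^{2} = \left(-6498\right)^{2} = 42224004$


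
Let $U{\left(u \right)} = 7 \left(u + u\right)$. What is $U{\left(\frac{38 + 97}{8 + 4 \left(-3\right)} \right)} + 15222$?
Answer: $\frac{29499}{2} \approx 14750.0$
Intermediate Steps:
$U{\left(u \right)} = 14 u$ ($U{\left(u \right)} = 7 \cdot 2 u = 14 u$)
$U{\left(\frac{38 + 97}{8 + 4 \left(-3\right)} \right)} + 15222 = 14 \frac{38 + 97}{8 + 4 \left(-3\right)} + 15222 = 14 \frac{135}{8 - 12} + 15222 = 14 \frac{135}{-4} + 15222 = 14 \cdot 135 \left(- \frac{1}{4}\right) + 15222 = 14 \left(- \frac{135}{4}\right) + 15222 = - \frac{945}{2} + 15222 = \frac{29499}{2}$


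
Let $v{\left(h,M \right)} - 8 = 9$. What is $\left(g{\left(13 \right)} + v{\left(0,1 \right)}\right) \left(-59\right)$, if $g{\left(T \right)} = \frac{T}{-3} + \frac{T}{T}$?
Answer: $- \frac{2419}{3} \approx -806.33$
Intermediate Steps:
$g{\left(T \right)} = 1 - \frac{T}{3}$ ($g{\left(T \right)} = T \left(- \frac{1}{3}\right) + 1 = - \frac{T}{3} + 1 = 1 - \frac{T}{3}$)
$v{\left(h,M \right)} = 17$ ($v{\left(h,M \right)} = 8 + 9 = 17$)
$\left(g{\left(13 \right)} + v{\left(0,1 \right)}\right) \left(-59\right) = \left(\left(1 - \frac{13}{3}\right) + 17\right) \left(-59\right) = \left(- \frac{10}{3} + 17\right) \left(-59\right) = \frac{41}{3} \left(-59\right) = - \frac{2419}{3}$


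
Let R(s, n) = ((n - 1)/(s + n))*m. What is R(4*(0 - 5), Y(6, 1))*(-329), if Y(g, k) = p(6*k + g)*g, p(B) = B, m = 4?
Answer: -23359/13 ≈ -1796.8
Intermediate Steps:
Y(g, k) = g*(g + 6*k) (Y(g, k) = (6*k + g)*g = (g + 6*k)*g = g*(g + 6*k))
R(s, n) = 4*(-1 + n)/(n + s) (R(s, n) = ((n - 1)/(s + n))*4 = ((-1 + n)/(n + s))*4 = 4*(-1 + n)/(n + s))
R(4*(0 - 5), Y(6, 1))*(-329) = (4*(-1 + 6*(6 + 6*1))/(6*(6 + 6*1) + 4*(0 - 5)))*(-329) = (4*(-1 + 6*(6 + 6))/(6*(6 + 6) + 4*(-5)))*(-329) = (4*(-1 + 6*12)/(6*12 - 20))*(-329) = (4*(-1 + 72)/(72 - 20))*(-329) = (4*71/52)*(-329) = (4*(1/52)*71)*(-329) = (71/13)*(-329) = -23359/13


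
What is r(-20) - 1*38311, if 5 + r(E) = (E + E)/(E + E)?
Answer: -38315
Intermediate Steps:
r(E) = -4 (r(E) = -5 + (E + E)/(E + E) = -5 + (2*E)/((2*E)) = -5 + (2*E)*(1/(2*E)) = -5 + 1 = -4)
r(-20) - 1*38311 = -4 - 1*38311 = -4 - 38311 = -38315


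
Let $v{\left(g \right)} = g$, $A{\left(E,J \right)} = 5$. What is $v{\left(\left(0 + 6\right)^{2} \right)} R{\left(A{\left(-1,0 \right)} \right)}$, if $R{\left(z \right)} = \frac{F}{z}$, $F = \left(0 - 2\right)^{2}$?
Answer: $\frac{144}{5} \approx 28.8$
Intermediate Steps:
$F = 4$ ($F = \left(-2\right)^{2} = 4$)
$R{\left(z \right)} = \frac{4}{z}$
$v{\left(\left(0 + 6\right)^{2} \right)} R{\left(A{\left(-1,0 \right)} \right)} = \left(0 + 6\right)^{2} \cdot \frac{4}{5} = 6^{2} \cdot 4 \cdot \frac{1}{5} = 36 \cdot \frac{4}{5} = \frac{144}{5}$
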